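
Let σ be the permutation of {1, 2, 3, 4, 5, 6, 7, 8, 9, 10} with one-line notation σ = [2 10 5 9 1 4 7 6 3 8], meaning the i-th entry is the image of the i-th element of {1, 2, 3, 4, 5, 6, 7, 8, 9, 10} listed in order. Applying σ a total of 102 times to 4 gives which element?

5

Tracing 4 → 9 → … returns to 4 after 9 steps, so 4 lies in a 9-cycle (1 2 10 8 6 4 9 3 5).
Powers repeat with period 9 on this cycle, and 102 mod 9 = 3, so σ^102(4) = σ^3(4).
Stepping 3 places around the cycle: 4 → 9 → 3 → 5.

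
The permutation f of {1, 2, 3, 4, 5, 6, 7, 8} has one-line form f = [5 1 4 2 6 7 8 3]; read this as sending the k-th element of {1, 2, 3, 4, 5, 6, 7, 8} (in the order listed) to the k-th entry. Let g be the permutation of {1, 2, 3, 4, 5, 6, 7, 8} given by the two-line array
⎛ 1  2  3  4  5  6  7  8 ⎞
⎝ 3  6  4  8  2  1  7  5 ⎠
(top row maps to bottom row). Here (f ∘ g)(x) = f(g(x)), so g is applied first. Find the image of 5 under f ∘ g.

1

g(5) = 2, then f(2) = 1; composing gives (f ∘ g)(5) = 1.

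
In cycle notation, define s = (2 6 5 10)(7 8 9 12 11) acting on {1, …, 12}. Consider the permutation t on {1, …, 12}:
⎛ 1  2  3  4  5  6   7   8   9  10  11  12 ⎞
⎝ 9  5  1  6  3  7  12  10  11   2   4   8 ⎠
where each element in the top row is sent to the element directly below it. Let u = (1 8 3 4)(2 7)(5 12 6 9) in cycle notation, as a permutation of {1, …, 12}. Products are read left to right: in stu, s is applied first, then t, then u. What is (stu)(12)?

1

(stu)(12) = u(t(s(12))). s(12) = 11, then t(11) = 4, then u(4) = 1, so the result is 1.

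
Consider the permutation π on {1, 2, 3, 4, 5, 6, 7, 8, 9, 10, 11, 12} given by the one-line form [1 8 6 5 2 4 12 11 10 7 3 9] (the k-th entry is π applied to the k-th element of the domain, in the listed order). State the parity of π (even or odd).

In disjoint-cycle form the cycle lengths are 7, 4, 1.
A cycle of length ℓ contributes ℓ−1 transpositions, so π is a product of 6 + 3 = 9 transpositions — odd.

odd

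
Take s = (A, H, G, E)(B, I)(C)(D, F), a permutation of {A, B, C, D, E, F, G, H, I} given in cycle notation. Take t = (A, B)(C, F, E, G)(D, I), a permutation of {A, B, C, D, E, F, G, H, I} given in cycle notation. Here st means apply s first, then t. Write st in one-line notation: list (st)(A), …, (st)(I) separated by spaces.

H D F E B I G C A

For each element, apply s then t: A → H → H; B → I → D; C → C → F; D → F → E; E → A → B; F → D → I; G → E → G; H → G → C; I → B → A.
So st in one-line form is H D F E B I G C A.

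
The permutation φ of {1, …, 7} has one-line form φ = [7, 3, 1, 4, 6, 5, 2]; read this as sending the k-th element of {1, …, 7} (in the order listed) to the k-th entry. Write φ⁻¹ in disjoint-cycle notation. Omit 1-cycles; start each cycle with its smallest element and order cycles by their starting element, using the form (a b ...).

(1 3 2 7)(5 6)

The cycle decomposition of φ is (1 7 2 3)(5 6).
The inverse reverses every cycle; in canonical form, φ⁻¹ = (1 3 2 7)(5 6).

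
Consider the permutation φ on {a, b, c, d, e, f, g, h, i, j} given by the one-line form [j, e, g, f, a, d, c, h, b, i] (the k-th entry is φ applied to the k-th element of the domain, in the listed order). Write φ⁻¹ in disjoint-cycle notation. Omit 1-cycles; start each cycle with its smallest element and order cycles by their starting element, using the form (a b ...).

(a e b i j)(c g)(d f)

The cycle decomposition of φ is (a j i b e)(c g)(d f).
The inverse reverses every cycle; in canonical form, φ⁻¹ = (a e b i j)(c g)(d f).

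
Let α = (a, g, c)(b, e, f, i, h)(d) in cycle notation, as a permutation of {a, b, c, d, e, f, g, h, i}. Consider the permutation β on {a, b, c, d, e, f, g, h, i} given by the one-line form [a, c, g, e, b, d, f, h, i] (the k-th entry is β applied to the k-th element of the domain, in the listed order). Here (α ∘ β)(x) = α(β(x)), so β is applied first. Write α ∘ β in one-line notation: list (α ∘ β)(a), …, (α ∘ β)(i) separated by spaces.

(α ∘ β)(x) = α(β(x)). Computing each image: α(β(a)) = α(a) = g, α(β(b)) = α(c) = a, α(β(c)) = α(g) = c, α(β(d)) = α(e) = f, α(β(e)) = α(b) = e, α(β(f)) = α(d) = d, α(β(g)) = α(f) = i, α(β(h)) = α(h) = b, α(β(i)) = α(i) = h.
Hence α ∘ β = [g a c f e d i b h].

g a c f e d i b h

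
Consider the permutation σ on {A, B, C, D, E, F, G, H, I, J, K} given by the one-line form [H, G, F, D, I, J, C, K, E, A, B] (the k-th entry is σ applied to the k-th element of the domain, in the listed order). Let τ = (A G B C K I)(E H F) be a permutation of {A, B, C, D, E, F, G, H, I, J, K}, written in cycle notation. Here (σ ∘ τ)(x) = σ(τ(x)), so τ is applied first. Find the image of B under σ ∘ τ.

(σ ∘ τ)(B) = σ(τ(B)). τ(B) = C, then σ(C) = F. So (σ ∘ τ)(B) = F.

F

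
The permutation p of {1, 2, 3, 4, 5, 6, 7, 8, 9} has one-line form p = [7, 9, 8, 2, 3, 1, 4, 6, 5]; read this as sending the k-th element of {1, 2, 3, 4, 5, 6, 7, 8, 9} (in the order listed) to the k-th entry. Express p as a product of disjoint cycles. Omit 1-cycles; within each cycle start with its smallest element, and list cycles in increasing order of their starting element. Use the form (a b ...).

Iterating p from 1 gives 1 → 7 → 4 → 2 → 9 → 5 → 3 → 8 → 6 → 1; that is the 9-cycle (1 7 4 2 9 5 3 8 6).
Repeating from the next unused element and collecting all non-trivial cycles gives (1 7 4 2 9 5 3 8 6).

(1 7 4 2 9 5 3 8 6)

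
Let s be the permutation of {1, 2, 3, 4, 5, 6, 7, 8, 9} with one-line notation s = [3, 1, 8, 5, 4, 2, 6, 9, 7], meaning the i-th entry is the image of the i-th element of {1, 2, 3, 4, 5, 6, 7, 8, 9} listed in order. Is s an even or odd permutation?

In disjoint-cycle form the cycle lengths are 7, 2.
A cycle of length ℓ contributes ℓ−1 transpositions, so s is a product of 6 + 1 = 7 transpositions — odd.

odd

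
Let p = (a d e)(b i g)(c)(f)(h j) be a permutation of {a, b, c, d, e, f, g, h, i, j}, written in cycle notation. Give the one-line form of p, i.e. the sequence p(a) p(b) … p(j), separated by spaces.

d i c e a f b j g h

Reading each image from the cycles: a→d, b→i, c→c, d→e, e→a, f→f, g→b, h→j, i→g, j→h.
Listing these in domain order gives d i c e a f b j g h.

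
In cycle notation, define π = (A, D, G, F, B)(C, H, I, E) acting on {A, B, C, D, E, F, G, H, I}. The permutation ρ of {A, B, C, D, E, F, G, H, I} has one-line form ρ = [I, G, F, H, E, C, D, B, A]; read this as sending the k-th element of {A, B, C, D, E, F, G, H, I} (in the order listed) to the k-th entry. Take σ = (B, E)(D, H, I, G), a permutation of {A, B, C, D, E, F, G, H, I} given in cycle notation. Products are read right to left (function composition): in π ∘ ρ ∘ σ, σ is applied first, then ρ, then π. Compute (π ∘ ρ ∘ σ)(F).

H

Chase F: σ(F) = F; ρ(F) = C; π(C) = H. Hence (π ∘ ρ ∘ σ)(F) = H.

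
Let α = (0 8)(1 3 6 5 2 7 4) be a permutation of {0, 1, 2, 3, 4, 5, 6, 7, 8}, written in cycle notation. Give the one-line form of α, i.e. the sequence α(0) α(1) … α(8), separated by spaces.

Reading each image from the cycles: 0↦8, 1↦3, 2↦7, 3↦6, 4↦1, 5↦2, 6↦5, 7↦4, 8↦0.
Listing these in domain order gives 8 3 7 6 1 2 5 4 0.

8 3 7 6 1 2 5 4 0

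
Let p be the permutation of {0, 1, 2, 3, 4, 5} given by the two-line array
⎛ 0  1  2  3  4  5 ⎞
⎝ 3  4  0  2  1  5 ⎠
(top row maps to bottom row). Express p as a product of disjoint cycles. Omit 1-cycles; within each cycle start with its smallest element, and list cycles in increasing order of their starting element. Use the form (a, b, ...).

(0, 3, 2)(1, 4)

Iterating p from 0 gives 0 → 3 → 2 → 0; that is the 3-cycle (0, 3, 2).
Repeating from the next unused element and collecting all non-trivial cycles gives (0, 3, 2)(1, 4).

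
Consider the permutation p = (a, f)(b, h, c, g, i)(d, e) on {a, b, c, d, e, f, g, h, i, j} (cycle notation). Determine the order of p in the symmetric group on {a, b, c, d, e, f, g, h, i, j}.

10

The cycle type of p is (5, 2, 2, 1).
Since disjoint cycles commute, ord(p) = lcm(5, 2, 2) = 10.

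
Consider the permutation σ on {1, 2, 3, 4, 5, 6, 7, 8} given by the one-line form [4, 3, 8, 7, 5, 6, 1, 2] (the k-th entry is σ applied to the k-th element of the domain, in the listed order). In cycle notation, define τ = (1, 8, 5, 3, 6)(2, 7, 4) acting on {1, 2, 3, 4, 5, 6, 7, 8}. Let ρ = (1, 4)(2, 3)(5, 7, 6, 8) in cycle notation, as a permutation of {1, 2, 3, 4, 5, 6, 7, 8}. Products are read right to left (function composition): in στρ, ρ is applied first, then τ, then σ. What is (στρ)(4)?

2

(στρ)(4) = σ(τ(ρ(4))). ρ(4) = 1, then τ(1) = 8, then σ(8) = 2, so the result is 2.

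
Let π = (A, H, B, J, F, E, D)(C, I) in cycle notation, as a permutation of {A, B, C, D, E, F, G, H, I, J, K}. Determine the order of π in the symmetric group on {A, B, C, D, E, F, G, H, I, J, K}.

The disjoint cycles have lengths 7, 2, 1, 1.
Since disjoint cycles commute, ord(π) = lcm(7, 2) = 14.

14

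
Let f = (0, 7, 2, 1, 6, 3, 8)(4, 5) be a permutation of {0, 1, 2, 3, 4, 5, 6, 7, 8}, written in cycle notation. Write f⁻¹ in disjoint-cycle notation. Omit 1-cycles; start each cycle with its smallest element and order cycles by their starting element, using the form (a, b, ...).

(0, 8, 3, 6, 1, 2, 7)(4, 5)

The inverse reverses each cycle.
After reversing and putting each cycle's least element first, f⁻¹ = (0, 8, 3, 6, 1, 2, 7)(4, 5).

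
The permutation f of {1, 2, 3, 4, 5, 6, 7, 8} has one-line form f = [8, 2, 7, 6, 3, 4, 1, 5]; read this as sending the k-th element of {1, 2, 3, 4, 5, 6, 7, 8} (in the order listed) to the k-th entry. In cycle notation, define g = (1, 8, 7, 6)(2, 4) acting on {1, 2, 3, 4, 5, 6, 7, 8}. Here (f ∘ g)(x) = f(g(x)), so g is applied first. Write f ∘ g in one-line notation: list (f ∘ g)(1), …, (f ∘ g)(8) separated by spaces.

(f ∘ g)(x) = f(g(x)). Computing each image: f(g(1)) = f(8) = 5, f(g(2)) = f(4) = 6, f(g(3)) = f(3) = 7, f(g(4)) = f(2) = 2, f(g(5)) = f(5) = 3, f(g(6)) = f(1) = 8, f(g(7)) = f(6) = 4, f(g(8)) = f(7) = 1.
Hence f ∘ g = [5 6 7 2 3 8 4 1].

5 6 7 2 3 8 4 1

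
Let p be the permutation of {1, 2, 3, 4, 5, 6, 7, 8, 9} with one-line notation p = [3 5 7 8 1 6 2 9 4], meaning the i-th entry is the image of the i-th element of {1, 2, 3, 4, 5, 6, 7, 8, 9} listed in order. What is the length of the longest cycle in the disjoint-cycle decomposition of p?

5

Decomposing into disjoint cycles gives (1, 3, 7, 2, 5)(4, 8, 9); the longest has length 5.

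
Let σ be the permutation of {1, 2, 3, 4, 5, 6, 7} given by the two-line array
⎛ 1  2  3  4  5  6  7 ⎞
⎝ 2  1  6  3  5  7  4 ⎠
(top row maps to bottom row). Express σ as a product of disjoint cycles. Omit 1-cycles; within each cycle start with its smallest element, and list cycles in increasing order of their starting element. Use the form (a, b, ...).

Start at 1 and follow images: 1 → 2 → 1, giving the cycle (1, 2).
Continuing from each remaining unvisited element yields (1, 2)(3, 6, 7, 4).

(1, 2)(3, 6, 7, 4)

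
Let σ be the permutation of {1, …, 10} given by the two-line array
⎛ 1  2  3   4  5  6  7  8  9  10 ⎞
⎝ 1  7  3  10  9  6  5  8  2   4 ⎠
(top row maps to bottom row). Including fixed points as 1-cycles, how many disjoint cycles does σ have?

The cycle decomposition is (1)(2 7 5 9)(3)(4 10)(6)(8), which has 6 cycles (counting 1-cycles).

6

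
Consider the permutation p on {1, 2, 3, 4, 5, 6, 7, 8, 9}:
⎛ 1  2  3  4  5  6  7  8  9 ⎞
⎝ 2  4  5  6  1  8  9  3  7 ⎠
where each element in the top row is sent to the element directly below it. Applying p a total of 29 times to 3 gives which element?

Tracing 3 → 5 → … returns to 3 after 7 steps, so 3 lies in a 7-cycle (1, 2, 4, 6, 8, 3, 5).
On a 7-cycle, p^7 is the identity, so p^29 = p^1 there (29 ≡ 1 mod 7).
Stepping 1 place around the cycle: 3 → 5.

5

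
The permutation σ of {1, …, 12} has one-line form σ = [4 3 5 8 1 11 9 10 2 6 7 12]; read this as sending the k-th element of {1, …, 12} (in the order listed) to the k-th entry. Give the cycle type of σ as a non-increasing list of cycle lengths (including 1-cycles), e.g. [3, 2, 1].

The disjoint cycles are (1 4 8 10 6 11 7 9 2 3 5)(12), with lengths 11, 1 in non-increasing order.

[11, 1]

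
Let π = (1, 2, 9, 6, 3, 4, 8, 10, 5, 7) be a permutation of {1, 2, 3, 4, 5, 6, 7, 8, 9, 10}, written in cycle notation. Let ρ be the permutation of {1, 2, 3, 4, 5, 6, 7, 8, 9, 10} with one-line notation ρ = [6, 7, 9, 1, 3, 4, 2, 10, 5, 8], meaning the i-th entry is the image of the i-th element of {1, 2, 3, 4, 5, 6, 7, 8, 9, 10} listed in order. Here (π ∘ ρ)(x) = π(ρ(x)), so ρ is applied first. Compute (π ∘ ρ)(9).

ρ(9) = 5, then π(5) = 7; composing gives (π ∘ ρ)(9) = 7.

7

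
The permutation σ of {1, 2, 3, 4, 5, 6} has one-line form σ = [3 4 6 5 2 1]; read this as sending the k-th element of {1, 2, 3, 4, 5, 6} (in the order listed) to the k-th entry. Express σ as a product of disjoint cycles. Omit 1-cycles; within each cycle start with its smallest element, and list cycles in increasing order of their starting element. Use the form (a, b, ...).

(1, 3, 6)(2, 4, 5)

Iterating σ from 1 gives 1 → 3 → 6 → 1; that is the 3-cycle (1, 3, 6).
Repeating from the next unused element and collecting all non-trivial cycles gives (1, 3, 6)(2, 4, 5).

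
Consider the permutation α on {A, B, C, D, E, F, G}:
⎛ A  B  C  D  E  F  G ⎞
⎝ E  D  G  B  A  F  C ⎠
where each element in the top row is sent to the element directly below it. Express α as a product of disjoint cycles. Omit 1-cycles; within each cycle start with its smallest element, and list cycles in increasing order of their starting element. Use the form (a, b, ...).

(A, E)(B, D)(C, G)

Start at A and follow images: A → E → A, giving the cycle (A, E).
Repeating from the next unused element and collecting all non-trivial cycles gives (A, E)(B, D)(C, G).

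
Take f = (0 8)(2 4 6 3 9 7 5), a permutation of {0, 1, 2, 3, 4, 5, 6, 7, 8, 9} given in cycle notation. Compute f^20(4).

2

4 lies in the 7-cycle (2 4 6 3 9 7 5).
Powers repeat with period 7 on this cycle, and 20 mod 7 = 6, so f^20(4) = f^6(4).
Advancing 6 steps from 4: 4 → 6 → 3 → 9 → 7 → 5 → 2.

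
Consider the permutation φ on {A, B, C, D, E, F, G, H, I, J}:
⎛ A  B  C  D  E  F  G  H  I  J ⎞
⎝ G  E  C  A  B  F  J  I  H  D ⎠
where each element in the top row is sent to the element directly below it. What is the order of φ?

4

The disjoint-cycle form of φ has cycle lengths 4, 2, 2, 1, 1.
The order is lcm(4, 2, 2) = 4.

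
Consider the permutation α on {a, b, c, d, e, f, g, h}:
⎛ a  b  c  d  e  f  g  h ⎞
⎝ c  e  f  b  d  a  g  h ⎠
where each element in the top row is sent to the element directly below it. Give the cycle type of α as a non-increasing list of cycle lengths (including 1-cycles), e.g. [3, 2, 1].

[3, 3, 1, 1]

The disjoint cycles are (a, c, f)(b, e, d)(g)(h), with lengths 3, 3, 1, 1 in non-increasing order.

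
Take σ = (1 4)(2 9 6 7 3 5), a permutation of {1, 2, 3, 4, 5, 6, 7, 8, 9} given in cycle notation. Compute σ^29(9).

2

9 lies in the 6-cycle (2 9 6 7 3 5).
Powers repeat with period 6 on this cycle, and 29 mod 6 = 5, so σ^29(9) = σ^5(9).
Advancing 5 steps from 9: 9 → 6 → 7 → 3 → 5 → 2.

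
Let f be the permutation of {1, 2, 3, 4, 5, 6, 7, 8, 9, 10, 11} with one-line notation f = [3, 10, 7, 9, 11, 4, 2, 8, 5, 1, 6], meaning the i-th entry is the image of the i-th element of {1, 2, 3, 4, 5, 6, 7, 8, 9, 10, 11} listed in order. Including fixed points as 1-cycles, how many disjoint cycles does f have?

3

The cycle decomposition is (1, 3, 7, 2, 10)(4, 9, 5, 11, 6)(8), which has 3 cycles (counting 1-cycles).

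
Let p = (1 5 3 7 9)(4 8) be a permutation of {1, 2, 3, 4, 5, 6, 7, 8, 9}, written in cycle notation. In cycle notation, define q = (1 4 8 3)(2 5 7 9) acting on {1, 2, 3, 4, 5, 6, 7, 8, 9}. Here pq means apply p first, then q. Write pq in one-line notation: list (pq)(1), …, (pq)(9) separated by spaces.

(pq)(x) = q(p(x)). Computing each image: q(p(1)) = q(5) = 7, q(p(2)) = q(2) = 5, q(p(3)) = q(7) = 9, q(p(4)) = q(8) = 3, q(p(5)) = q(3) = 1, q(p(6)) = q(6) = 6, q(p(7)) = q(9) = 2, q(p(8)) = q(4) = 8, q(p(9)) = q(1) = 4.
Hence pq = [7 5 9 3 1 6 2 8 4].

7 5 9 3 1 6 2 8 4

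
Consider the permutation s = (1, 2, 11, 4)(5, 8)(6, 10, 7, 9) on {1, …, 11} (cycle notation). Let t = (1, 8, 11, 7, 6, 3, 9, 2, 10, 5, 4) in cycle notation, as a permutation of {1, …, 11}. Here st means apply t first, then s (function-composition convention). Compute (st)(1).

5

First apply t: t(1) = 8, then s(8) = 5. Thus (st)(1) = 5.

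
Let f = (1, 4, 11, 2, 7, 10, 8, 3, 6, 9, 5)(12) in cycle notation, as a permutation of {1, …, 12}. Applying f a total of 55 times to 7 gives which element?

7

7 lies in the 11-cycle (1, 4, 11, 2, 7, 10, 8, 3, 6, 9, 5).
On an 11-cycle, f^11 is the identity, so f^55 = f^0 there (55 ≡ 0 mod 11).
So f^55(7) = 7.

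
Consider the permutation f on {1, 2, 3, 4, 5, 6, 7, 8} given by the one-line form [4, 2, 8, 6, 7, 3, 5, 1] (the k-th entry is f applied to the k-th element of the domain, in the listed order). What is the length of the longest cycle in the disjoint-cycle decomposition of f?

5

Decomposing into disjoint cycles gives (1 4 6 3 8)(5 7); the longest has length 5.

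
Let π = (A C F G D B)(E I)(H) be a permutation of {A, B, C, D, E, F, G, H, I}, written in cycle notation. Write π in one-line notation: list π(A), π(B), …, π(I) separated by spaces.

C A F B I G D H E

Image by image: A↦C, B↦A, C↦F, D↦B, E↦I, F↦G, G↦D, H↦H, I↦E.
Listing these in domain order gives C A F B I G D H E.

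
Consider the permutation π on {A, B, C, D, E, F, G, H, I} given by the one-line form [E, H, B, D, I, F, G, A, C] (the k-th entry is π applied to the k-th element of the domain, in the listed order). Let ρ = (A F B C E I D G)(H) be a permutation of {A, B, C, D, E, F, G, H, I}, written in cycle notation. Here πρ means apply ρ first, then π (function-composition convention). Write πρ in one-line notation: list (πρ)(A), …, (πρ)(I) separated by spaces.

For each element, apply ρ then π: A → F → F; B → C → B; C → E → I; D → G → G; E → I → C; F → B → H; G → A → E; H → H → A; I → D → D.
Collecting the images, πρ = [F B I G C H E A D].

F B I G C H E A D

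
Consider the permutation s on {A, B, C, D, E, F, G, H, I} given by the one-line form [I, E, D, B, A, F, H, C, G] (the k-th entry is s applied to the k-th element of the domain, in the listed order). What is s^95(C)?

H

Tracing C → D → … returns to C after 8 steps, so C lies in an 8-cycle (A I G H C D B E).
On an 8-cycle, s^8 is the identity, so s^95 = s^7 there (95 ≡ 7 mod 8).
Stepping 7 places around the cycle: C → D → B → E → A → I → G → H.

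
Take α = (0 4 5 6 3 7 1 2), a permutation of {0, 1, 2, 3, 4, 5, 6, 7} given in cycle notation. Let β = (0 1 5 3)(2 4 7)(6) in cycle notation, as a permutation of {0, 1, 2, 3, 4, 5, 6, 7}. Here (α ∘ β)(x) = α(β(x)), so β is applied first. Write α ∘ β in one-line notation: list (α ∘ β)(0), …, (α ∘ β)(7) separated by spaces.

(α ∘ β)(x) = α(β(x)). Computing each image: α(β(0)) = α(1) = 2, α(β(1)) = α(5) = 6, α(β(2)) = α(4) = 5, α(β(3)) = α(0) = 4, α(β(4)) = α(7) = 1, α(β(5)) = α(3) = 7, α(β(6)) = α(6) = 3, α(β(7)) = α(2) = 0.
Hence α ∘ β = [2 6 5 4 1 7 3 0].

2 6 5 4 1 7 3 0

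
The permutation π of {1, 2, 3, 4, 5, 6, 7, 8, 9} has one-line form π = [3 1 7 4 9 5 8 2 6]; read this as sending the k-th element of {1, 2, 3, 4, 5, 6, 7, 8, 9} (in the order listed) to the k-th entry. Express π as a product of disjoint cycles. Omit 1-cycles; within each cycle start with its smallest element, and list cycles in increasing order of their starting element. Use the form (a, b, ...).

From 1: 1 → 3 → 7 → 8 → 2 → 1, closing the cycle (1, 3, 7, 8, 2).
Repeating from the next unused element and collecting all non-trivial cycles gives (1, 3, 7, 8, 2)(5, 9, 6).

(1, 3, 7, 8, 2)(5, 9, 6)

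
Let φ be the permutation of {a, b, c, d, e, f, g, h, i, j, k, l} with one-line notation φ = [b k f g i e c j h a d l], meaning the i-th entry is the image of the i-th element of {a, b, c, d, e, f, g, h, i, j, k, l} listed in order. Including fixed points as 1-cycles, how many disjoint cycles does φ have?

The cycle decomposition is (a, b, k, d, g, c, f, e, i, h, j)(l), which has 2 cycles (counting 1-cycles).

2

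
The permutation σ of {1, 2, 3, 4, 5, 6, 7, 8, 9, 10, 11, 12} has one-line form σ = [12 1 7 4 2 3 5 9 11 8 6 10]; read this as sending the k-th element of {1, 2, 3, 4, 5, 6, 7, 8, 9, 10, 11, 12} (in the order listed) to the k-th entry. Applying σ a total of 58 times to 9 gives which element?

Tracing 9 → 11 → … returns to 9 after 11 steps, so 9 lies in an 11-cycle (1, 12, 10, 8, 9, 11, 6, 3, 7, 5, 2).
Since the cycle has length 11, σ^58 acts on it the same as σ^3 (58 mod 11 = 3).
Stepping 3 places around the cycle: 9 → 11 → 6 → 3.

3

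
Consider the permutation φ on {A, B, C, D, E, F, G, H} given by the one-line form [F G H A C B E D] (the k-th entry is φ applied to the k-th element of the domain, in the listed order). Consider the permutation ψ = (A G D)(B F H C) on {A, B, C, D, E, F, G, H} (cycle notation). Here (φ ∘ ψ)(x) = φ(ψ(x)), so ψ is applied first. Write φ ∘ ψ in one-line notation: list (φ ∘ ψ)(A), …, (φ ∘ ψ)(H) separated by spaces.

E B G F C D A H

(φ ∘ ψ)(x) = φ(ψ(x)). Computing each image: φ(ψ(A)) = φ(G) = E, φ(ψ(B)) = φ(F) = B, φ(ψ(C)) = φ(B) = G, φ(ψ(D)) = φ(A) = F, φ(ψ(E)) = φ(E) = C, φ(ψ(F)) = φ(H) = D, φ(ψ(G)) = φ(D) = A, φ(ψ(H)) = φ(C) = H.
Hence φ ∘ ψ = [E B G F C D A H].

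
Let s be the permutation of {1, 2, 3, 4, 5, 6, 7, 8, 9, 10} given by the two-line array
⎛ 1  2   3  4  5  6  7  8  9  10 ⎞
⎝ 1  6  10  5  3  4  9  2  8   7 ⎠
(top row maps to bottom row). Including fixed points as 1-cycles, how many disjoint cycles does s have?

The cycle decomposition is (1)(2 6 4 5 3 10 7 9 8), which has 2 cycles (counting 1-cycles).

2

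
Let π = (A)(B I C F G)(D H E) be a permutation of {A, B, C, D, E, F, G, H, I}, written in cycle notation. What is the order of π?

15

The cycle type of π is (5, 3, 1).
The order of π is the least common multiple of its cycle lengths: lcm(5, 3) = 15.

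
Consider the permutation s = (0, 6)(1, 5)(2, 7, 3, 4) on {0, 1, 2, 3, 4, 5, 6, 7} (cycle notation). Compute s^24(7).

7 lies in the 4-cycle (2, 7, 3, 4).
On a 4-cycle, s^4 is the identity, so s^24 = s^0 there (24 ≡ 0 mod 4).
So s^24(7) = 7.

7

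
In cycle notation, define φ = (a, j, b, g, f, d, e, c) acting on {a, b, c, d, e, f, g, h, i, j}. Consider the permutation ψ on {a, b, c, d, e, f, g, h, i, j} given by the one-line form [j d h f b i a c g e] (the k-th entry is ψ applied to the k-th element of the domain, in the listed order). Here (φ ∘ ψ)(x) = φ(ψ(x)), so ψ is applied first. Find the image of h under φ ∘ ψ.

a

(φ ∘ ψ)(h) = φ(ψ(h)). ψ(h) = c, then φ(c) = a. So (φ ∘ ψ)(h) = a.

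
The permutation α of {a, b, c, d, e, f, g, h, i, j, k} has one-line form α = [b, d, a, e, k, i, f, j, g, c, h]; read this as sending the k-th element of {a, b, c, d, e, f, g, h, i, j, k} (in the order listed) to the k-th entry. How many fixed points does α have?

0

No element satisfies α(x) = x, so there are 0 fixed points.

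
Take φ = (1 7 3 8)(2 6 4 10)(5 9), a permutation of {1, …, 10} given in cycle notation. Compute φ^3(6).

2

6 lies in the 4-cycle (2 6 4 10).
Stepping 3 places around the cycle: 6 → 4 → 10 → 2.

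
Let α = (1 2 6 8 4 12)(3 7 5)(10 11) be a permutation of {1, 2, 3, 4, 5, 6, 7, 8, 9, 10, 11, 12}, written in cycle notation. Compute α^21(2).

2 lies in the 6-cycle (1 2 6 8 4 12).
Since the cycle has length 6, α^21 acts on it the same as α^3 (21 mod 6 = 3).
Advancing 3 steps from 2: 2 → 6 → 8 → 4.

4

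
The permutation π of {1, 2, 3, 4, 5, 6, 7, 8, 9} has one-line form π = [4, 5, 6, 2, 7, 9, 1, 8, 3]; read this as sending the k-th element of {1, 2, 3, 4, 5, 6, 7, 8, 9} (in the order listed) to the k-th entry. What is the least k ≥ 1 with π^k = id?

Decomposing into disjoint cycles gives cycle lengths 5, 3, 1.
The order is lcm(5, 3) = 15.

15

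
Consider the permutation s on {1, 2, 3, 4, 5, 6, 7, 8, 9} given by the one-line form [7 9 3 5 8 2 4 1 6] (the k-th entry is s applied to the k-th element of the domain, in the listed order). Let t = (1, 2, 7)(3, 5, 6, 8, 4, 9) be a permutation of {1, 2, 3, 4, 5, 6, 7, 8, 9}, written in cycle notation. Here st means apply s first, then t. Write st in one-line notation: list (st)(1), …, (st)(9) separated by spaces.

Chase each element through s then t: 1 → 7 → 1; 2 → 9 → 3; 3 → 3 → 5; 4 → 5 → 6; 5 → 8 → 4; 6 → 2 → 7; 7 → 4 → 9; 8 → 1 → 2; 9 → 6 → 8.
Collecting the images, st = [1 3 5 6 4 7 9 2 8].

1 3 5 6 4 7 9 2 8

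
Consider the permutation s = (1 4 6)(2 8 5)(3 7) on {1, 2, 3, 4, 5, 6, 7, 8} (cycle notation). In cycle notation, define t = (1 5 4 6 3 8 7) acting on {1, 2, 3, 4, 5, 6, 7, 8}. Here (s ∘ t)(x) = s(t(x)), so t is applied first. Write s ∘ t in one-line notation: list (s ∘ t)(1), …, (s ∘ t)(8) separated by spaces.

2 8 5 1 6 7 4 3

(s ∘ t)(x) = s(t(x)). Computing each image: s(t(1)) = s(5) = 2, s(t(2)) = s(2) = 8, s(t(3)) = s(8) = 5, s(t(4)) = s(6) = 1, s(t(5)) = s(4) = 6, s(t(6)) = s(3) = 7, s(t(7)) = s(1) = 4, s(t(8)) = s(7) = 3.
Hence s ∘ t = [2 8 5 1 6 7 4 3].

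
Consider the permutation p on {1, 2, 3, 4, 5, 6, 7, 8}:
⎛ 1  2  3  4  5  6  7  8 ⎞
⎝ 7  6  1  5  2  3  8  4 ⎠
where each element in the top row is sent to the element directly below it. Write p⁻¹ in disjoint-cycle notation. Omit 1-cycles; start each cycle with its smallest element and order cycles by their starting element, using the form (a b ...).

The cycle decomposition of p is (1 7 8 4 5 2 6 3).
Reversing each cycle (and rotating so the smallest element leads) gives p⁻¹ = (1 3 6 2 5 4 8 7).

(1 3 6 2 5 4 8 7)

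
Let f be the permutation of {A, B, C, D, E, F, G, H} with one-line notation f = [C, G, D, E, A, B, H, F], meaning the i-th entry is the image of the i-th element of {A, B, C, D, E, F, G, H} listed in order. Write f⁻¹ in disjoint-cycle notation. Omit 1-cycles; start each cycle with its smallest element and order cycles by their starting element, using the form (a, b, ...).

(A, E, D, C)(B, F, H, G)

The cycle decomposition of f is (A, C, D, E)(B, G, H, F).
The inverse reverses every cycle; in canonical form, f⁻¹ = (A, E, D, C)(B, F, H, G).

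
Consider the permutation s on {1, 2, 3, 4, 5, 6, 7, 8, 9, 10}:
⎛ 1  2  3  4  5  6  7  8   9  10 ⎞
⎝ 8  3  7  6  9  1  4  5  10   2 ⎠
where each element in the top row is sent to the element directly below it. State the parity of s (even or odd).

In disjoint-cycle form the cycle lengths are 10.
A cycle is odd iff its length is even; s has 1 even-length cycle, so sgn(s) = (−1)^1 and s is odd.

odd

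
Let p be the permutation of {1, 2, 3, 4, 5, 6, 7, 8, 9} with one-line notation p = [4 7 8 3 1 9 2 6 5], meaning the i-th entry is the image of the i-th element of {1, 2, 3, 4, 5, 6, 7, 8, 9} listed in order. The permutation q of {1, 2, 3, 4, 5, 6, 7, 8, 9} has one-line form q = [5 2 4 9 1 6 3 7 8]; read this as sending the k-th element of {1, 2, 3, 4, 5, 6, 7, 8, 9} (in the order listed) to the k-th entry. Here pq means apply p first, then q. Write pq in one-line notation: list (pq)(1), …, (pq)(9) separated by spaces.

9 3 7 4 5 8 2 6 1

(pq)(x) = q(p(x)). Computing each image: q(p(1)) = q(4) = 9, q(p(2)) = q(7) = 3, q(p(3)) = q(8) = 7, q(p(4)) = q(3) = 4, q(p(5)) = q(1) = 5, q(p(6)) = q(9) = 8, q(p(7)) = q(2) = 2, q(p(8)) = q(6) = 6, q(p(9)) = q(5) = 1.
Hence pq = [9 3 7 4 5 8 2 6 1].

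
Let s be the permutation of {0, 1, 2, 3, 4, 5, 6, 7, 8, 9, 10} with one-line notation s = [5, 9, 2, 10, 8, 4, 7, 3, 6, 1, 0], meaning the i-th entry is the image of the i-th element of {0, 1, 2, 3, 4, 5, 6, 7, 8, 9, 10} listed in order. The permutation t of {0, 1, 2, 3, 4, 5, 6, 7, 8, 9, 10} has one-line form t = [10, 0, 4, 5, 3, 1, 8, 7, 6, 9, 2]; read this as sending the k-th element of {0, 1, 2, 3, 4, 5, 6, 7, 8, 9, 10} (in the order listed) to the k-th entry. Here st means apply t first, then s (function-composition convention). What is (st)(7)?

(st)(7) = s(t(7)). t(7) = 7, then s(7) = 3. So (st)(7) = 3.

3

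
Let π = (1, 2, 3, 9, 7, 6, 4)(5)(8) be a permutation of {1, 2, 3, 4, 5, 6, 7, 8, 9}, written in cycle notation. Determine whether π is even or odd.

The cycle lengths are 7, 1, 1.
A cycle of length ℓ contributes ℓ−1 transpositions, so π is a product of 6 transpositions — even.

even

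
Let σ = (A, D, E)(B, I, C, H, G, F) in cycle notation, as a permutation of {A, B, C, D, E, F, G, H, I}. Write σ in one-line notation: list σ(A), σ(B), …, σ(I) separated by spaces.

D I H E A B F G C

Each element maps to the next entry in its cycle (wrapping to the front): A↦D, B↦I, C↦H, D↦E, E↦A, F↦B, G↦F, H↦G, I↦C.
Listing these in domain order gives D I H E A B F G C.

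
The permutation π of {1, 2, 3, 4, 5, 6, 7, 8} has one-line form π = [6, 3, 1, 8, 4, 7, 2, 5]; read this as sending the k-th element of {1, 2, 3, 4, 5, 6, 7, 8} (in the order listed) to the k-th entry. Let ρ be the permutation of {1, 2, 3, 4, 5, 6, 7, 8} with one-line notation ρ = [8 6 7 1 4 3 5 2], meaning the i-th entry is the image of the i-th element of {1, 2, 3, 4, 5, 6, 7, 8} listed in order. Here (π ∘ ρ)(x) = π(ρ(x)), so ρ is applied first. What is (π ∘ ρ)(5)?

8

First apply ρ: ρ(5) = 4, then π(4) = 8. Thus (π ∘ ρ)(5) = 8.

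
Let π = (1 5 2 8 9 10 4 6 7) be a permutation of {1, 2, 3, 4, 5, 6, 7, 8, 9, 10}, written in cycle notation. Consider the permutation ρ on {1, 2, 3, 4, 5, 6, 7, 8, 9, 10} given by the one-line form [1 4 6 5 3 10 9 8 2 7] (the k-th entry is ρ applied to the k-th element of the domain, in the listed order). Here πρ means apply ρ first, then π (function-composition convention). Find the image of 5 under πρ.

3

First apply ρ: ρ(5) = 3, then π(3) = 3. Thus (πρ)(5) = 3.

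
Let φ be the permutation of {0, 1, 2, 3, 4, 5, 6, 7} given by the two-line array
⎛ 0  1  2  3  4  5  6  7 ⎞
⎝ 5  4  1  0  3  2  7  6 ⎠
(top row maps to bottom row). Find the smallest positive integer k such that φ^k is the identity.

6

The disjoint-cycle form of φ has cycle lengths 6, 2.
Since disjoint cycles commute, ord(φ) = lcm(6, 2) = 6.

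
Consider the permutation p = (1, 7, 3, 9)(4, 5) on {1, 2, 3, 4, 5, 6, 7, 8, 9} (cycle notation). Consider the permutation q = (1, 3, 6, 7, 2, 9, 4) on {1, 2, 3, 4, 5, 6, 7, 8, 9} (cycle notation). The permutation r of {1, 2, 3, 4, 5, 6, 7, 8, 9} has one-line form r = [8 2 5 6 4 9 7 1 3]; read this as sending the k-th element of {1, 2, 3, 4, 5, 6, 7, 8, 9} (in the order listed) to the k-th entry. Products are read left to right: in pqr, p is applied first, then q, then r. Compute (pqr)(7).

9

Apply the permutations in order: p(7) = 3, then q(3) = 6, then r(6) = 9. So (pqr)(7) = 9.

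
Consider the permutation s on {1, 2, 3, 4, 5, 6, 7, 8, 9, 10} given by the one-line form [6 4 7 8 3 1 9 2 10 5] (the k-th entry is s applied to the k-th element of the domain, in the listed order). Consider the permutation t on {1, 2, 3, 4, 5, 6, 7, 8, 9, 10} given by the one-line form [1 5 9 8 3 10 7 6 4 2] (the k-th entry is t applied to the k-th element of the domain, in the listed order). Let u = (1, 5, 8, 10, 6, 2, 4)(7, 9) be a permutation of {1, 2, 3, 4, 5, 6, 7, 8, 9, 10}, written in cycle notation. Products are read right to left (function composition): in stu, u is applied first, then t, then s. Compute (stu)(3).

10

(stu)(3) = s(t(u(3))). u(3) = 3, then t(3) = 9, then s(9) = 10, so the result is 10.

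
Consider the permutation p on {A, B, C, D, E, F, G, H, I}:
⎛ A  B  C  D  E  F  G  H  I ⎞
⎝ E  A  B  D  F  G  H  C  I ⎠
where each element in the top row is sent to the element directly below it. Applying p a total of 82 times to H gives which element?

F

Tracing H → C → … returns to H after 7 steps, so H lies in a 7-cycle (A E F G H C B).
Since the cycle has length 7, p^82 acts on it the same as p^5 (82 mod 7 = 5).
Stepping 5 places around the cycle: H → C → B → A → E → F.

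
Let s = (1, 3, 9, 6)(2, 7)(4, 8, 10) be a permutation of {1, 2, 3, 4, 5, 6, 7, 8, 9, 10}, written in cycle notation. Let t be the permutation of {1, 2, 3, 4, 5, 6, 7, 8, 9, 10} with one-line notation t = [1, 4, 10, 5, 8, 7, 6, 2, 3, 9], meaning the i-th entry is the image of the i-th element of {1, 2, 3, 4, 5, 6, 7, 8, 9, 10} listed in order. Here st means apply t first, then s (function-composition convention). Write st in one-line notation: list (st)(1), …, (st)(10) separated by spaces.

(st)(x) = s(t(x)). Computing each image: s(t(1)) = s(1) = 3, s(t(2)) = s(4) = 8, s(t(3)) = s(10) = 4, s(t(4)) = s(5) = 5, s(t(5)) = s(8) = 10, s(t(6)) = s(7) = 2, s(t(7)) = s(6) = 1, s(t(8)) = s(2) = 7, s(t(9)) = s(3) = 9, s(t(10)) = s(9) = 6.
Hence st = [3 8 4 5 10 2 1 7 9 6].

3 8 4 5 10 2 1 7 9 6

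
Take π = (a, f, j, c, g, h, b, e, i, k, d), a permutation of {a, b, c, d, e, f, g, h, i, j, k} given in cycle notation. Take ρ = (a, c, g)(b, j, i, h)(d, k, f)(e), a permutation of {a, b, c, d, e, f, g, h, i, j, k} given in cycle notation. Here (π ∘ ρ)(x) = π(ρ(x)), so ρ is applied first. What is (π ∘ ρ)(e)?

i

ρ(e) = e, then π(e) = i; composing gives (π ∘ ρ)(e) = i.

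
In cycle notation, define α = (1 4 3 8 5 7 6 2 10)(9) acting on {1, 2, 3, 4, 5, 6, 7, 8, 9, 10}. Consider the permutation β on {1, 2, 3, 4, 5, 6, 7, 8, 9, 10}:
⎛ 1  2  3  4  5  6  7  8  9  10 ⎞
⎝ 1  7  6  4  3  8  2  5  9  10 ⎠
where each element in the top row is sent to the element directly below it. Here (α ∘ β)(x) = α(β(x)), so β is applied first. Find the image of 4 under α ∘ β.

3

First apply β: β(4) = 4, then α(4) = 3. Thus (α ∘ β)(4) = 3.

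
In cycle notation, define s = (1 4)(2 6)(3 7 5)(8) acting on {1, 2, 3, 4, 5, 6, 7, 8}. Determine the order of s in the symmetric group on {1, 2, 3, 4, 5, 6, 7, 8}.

6

The cycle type of s is (3, 2, 2, 1).
The order is lcm(3, 2, 2) = 6.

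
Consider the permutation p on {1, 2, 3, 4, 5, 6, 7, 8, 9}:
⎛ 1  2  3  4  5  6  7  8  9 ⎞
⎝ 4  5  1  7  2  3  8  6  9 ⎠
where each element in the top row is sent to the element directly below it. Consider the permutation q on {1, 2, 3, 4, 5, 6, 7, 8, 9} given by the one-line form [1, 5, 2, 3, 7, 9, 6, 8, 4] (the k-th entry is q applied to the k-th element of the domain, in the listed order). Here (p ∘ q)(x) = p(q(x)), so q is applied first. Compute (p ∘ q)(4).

q(4) = 3, then p(3) = 1; composing gives (p ∘ q)(4) = 1.

1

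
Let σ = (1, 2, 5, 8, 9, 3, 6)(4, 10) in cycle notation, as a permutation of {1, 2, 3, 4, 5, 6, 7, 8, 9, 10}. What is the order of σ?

The cycle type of σ is (7, 2, 1).
Since disjoint cycles commute, ord(σ) = lcm(7, 2) = 14.

14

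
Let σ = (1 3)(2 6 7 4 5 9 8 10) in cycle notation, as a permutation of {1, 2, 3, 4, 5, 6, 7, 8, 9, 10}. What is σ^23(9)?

9 lies in the 8-cycle (2 6 7 4 5 9 8 10).
On an 8-cycle, σ^8 is the identity, so σ^23 = σ^7 there (23 ≡ 7 mod 8).
Advancing 7 steps from 9: 9 → 8 → 10 → 2 → 6 → 7 → 4 → 5.

5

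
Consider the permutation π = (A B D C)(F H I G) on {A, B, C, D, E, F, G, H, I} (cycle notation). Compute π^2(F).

I

F lies in the 4-cycle (F H I G).
Advancing 2 steps from F: F → H → I.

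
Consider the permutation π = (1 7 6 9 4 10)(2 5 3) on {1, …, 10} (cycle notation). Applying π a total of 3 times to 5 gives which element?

5

5 lies in the 3-cycle (2 5 3).
Since the cycle has length 3, π^3 acts on it the same as π^0 (3 mod 3 = 0).
So π^3(5) = 5.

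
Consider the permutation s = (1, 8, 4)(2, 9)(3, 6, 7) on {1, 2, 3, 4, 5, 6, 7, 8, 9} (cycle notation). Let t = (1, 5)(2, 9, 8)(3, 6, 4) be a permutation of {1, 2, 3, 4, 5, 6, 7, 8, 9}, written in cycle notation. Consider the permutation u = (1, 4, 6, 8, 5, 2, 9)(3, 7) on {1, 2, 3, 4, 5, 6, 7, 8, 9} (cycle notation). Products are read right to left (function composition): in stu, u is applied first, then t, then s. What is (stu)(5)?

2

(stu)(5) = s(t(u(5))). u(5) = 2, then t(2) = 9, then s(9) = 2, so the result is 2.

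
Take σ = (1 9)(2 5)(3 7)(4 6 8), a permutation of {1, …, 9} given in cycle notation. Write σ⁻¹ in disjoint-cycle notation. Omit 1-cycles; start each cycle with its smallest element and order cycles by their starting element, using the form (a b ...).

Inverting a permutation written in cycle notation just reverses the order within every cycle.
Reversing each cycle of σ and rotating so the smallest element leads gives (1 9)(2 5)(3 7)(4 8 6).

(1 9)(2 5)(3 7)(4 8 6)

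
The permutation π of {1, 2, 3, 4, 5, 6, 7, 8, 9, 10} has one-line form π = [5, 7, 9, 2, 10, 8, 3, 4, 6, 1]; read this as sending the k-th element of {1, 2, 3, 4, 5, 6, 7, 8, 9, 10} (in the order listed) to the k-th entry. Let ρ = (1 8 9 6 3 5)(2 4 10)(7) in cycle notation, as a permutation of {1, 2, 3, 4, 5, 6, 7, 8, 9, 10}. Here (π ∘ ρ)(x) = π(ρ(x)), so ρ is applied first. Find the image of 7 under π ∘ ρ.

ρ(7) = 7, then π(7) = 3; composing gives (π ∘ ρ)(7) = 3.

3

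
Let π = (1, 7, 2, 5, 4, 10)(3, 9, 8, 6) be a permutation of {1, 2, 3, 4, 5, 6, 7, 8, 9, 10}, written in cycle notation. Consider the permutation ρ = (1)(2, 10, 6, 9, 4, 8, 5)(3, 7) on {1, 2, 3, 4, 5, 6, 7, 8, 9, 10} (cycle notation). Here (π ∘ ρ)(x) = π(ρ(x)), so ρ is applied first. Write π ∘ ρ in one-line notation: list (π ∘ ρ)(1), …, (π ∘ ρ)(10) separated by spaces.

7 1 2 6 5 8 9 4 10 3

(π ∘ ρ)(x) = π(ρ(x)). Computing each image: π(ρ(1)) = π(1) = 7, π(ρ(2)) = π(10) = 1, π(ρ(3)) = π(7) = 2, π(ρ(4)) = π(8) = 6, π(ρ(5)) = π(2) = 5, π(ρ(6)) = π(9) = 8, π(ρ(7)) = π(3) = 9, π(ρ(8)) = π(5) = 4, π(ρ(9)) = π(4) = 10, π(ρ(10)) = π(6) = 3.
Hence π ∘ ρ = [7 1 2 6 5 8 9 4 10 3].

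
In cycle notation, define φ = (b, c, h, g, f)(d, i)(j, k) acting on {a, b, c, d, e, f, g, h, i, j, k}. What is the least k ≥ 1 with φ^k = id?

10

The cycle type of φ is (5, 2, 2, 1, 1).
The order is lcm(5, 2, 2) = 10.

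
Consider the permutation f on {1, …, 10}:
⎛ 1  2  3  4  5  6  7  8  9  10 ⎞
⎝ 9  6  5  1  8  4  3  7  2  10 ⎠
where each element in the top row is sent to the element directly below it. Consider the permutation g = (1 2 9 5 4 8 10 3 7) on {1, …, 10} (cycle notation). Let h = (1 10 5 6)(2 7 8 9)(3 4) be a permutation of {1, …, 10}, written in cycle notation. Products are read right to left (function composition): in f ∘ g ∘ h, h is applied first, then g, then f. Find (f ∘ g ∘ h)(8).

8

Chase 8: h(8) = 9; g(9) = 5; f(5) = 8. Hence (f ∘ g ∘ h)(8) = 8.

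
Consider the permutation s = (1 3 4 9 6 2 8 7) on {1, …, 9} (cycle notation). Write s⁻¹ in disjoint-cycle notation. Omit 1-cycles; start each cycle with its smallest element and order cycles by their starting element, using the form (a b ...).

Inverting a permutation written in cycle notation just reverses the order within every cycle.
Reversing each cycle of s and rotating so the smallest element leads gives (1 7 8 2 6 9 4 3).

(1 7 8 2 6 9 4 3)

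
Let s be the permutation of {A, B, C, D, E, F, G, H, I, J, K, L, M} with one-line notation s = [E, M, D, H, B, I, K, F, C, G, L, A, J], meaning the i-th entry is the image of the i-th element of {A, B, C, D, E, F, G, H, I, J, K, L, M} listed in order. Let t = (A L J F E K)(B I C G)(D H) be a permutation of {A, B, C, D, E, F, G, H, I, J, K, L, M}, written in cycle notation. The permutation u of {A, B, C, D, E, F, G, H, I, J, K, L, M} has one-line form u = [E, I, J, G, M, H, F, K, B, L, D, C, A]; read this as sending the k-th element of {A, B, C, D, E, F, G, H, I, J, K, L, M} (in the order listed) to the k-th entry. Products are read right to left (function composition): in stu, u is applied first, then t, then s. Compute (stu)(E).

J

(stu)(E) = s(t(u(E))). u(E) = M, then t(M) = M, then s(M) = J, so the result is J.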